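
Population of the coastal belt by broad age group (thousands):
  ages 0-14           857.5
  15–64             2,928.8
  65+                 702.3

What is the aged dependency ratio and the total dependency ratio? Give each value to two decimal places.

Old-age dependency ratio = 702.3 / 2,928.8 × 100 = 23.98
Total dependency ratio = (857.5 + 702.3) / 2,928.8 × 100 = 1,559.8 / 2,928.8 × 100 = 53.26

Old-age dependency ratio: 23.98
Total dependency ratio: 53.26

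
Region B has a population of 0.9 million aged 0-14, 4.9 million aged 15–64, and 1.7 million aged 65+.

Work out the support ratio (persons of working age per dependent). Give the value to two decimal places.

Support ratio: 1.88

Support ratio = 4.9 / (0.9 + 1.7) = 4.9 / 2.6 = 1.88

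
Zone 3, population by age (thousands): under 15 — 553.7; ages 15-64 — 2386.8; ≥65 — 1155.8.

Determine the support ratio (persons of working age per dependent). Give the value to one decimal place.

Support ratio = 2386.8 / (553.7 + 1155.8) = 2386.8 / 1709.5 = 1.4

Support ratio: 1.4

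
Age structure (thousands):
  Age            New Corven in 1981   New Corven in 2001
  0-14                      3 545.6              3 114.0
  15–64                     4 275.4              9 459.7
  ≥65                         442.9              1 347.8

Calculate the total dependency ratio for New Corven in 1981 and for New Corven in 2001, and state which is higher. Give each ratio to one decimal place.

New Corven in 1981: 93.3
New Corven in 2001: 47.2
Higher: New Corven in 1981

New Corven in 1981: (3 545.6 + 442.9) / 4 275.4 × 100 = 3 988.5 / 4 275.4 × 100 = 93.3
New Corven in 2001: (3 114.0 + 1 347.8) / 9 459.7 × 100 = 4 461.8 / 9 459.7 × 100 = 47.2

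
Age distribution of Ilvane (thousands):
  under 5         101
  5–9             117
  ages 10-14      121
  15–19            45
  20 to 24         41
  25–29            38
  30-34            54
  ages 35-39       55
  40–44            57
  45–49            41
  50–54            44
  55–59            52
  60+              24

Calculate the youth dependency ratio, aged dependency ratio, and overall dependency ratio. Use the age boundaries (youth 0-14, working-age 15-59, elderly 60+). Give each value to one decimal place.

Youth dependency ratio: 79.4
Old-age dependency ratio: 5.6
Total dependency ratio: 85.0

0–14: 101 + 117 + 121 = 339
15–59: 45 + 41 + 38 + 54 + 55 + 57 + 41 + 44 + 52 = 427
60+: 24
Youth dependency ratio = 339 / 427 × 100 = 79.4
Old-age dependency ratio = 24 / 427 × 100 = 5.6
Total dependency ratio = (339 + 24) / 427 × 100 = 363 / 427 × 100 = 85.0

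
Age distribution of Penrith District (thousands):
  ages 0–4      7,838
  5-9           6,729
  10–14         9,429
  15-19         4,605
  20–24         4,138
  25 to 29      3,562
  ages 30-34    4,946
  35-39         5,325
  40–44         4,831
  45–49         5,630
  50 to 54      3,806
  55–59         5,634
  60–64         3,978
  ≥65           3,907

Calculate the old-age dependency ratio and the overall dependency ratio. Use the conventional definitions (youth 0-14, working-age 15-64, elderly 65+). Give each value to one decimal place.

0–14: 7,838 + 6,729 + 9,429 = 23,996
15–64: 4,605 + 4,138 + 3,562 + 4,946 + 5,325 + 4,831 + 5,630 + 3,806 + 5,634 + 3,978 = 46,455
65+: 3,907
Old-age dependency ratio = 3,907 / 46,455 × 100 = 8.4
Total dependency ratio = (23,996 + 3,907) / 46,455 × 100 = 27,903 / 46,455 × 100 = 60.1

Old-age dependency ratio: 8.4
Total dependency ratio: 60.1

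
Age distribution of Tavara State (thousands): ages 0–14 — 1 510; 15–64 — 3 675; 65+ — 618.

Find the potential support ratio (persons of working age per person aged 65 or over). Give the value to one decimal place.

Potential support ratio: 5.9

Potential support ratio = 3 675 / 618 = 5.9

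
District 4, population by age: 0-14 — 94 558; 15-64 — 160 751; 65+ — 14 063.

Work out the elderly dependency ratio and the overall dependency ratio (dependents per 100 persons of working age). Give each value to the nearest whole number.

Old-age dependency ratio: 9
Total dependency ratio: 68

Old-age dependency ratio = 14 063 / 160 751 × 100 = 9
Total dependency ratio = (94 558 + 14 063) / 160 751 × 100 = 108 621 / 160 751 × 100 = 68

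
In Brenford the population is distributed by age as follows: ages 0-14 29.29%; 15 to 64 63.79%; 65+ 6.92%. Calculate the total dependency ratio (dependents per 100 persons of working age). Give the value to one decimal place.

Total dependency ratio: 56.8

Total dependency ratio = (29.29 + 6.92) / 63.79 × 100 = 36.21 / 63.79 × 100 = 56.8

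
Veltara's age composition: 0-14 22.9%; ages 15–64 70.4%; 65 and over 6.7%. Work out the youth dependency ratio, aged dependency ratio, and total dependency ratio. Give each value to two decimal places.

Youth dependency ratio = 22.9 / 70.4 × 100 = 32.53
Old-age dependency ratio = 6.7 / 70.4 × 100 = 9.52
Total dependency ratio = (22.9 + 6.7) / 70.4 × 100 = 29.6 / 70.4 × 100 = 42.05

Youth dependency ratio: 32.53
Old-age dependency ratio: 9.52
Total dependency ratio: 42.05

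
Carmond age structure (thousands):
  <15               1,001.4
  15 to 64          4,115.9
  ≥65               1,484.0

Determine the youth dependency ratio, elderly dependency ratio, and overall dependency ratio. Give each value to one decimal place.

Youth dependency ratio: 24.3
Old-age dependency ratio: 36.1
Total dependency ratio: 60.4

Youth dependency ratio = 1,001.4 / 4,115.9 × 100 = 24.3
Old-age dependency ratio = 1,484.0 / 4,115.9 × 100 = 36.1
Total dependency ratio = (1,001.4 + 1,484.0) / 4,115.9 × 100 = 2,485.4 / 4,115.9 × 100 = 60.4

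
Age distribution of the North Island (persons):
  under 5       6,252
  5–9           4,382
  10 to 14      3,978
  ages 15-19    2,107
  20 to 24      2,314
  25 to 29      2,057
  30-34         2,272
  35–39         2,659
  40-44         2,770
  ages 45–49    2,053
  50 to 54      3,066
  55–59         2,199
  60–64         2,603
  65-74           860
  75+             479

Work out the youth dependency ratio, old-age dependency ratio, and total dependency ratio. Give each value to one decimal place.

Youth dependency ratio: 60.6
Old-age dependency ratio: 5.6
Total dependency ratio: 66.2

0–14: 6,252 + 4,382 + 3,978 = 14,612
15–64: 2,107 + 2,314 + 2,057 + 2,272 + 2,659 + 2,770 + 2,053 + 3,066 + 2,199 + 2,603 = 24,100
65+: 860 + 479 = 1,339
Youth dependency ratio = 14,612 / 24,100 × 100 = 60.6
Old-age dependency ratio = 1,339 / 24,100 × 100 = 5.6
Total dependency ratio = (14,612 + 1,339) / 24,100 × 100 = 15,951 / 24,100 × 100 = 66.2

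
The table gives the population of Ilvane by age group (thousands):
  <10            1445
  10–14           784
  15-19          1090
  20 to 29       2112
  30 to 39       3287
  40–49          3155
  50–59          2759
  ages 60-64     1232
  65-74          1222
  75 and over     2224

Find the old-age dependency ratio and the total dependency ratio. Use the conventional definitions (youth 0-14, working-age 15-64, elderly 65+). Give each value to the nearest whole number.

0–14: 1445 + 784 = 2229
15–64: 1090 + 2112 + 3287 + 3155 + 2759 + 1232 = 13635
65+: 1222 + 2224 = 3446
Old-age dependency ratio = 3446 / 13635 × 100 = 25
Total dependency ratio = (2229 + 3446) / 13635 × 100 = 5675 / 13635 × 100 = 42

Old-age dependency ratio: 25
Total dependency ratio: 42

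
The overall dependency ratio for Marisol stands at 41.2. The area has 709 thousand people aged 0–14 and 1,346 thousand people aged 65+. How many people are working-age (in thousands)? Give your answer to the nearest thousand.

Total dependency ratio = (youth + elderly) / working-age × 100
41.2 = (709 + 1,346) / W × 100
⇒ 4,988

Working-age: 4,988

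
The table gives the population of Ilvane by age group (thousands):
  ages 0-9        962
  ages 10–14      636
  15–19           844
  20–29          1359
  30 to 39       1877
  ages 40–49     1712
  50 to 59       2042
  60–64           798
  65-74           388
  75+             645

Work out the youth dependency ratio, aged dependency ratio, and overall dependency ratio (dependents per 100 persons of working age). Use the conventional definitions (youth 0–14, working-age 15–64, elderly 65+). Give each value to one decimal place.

Youth dependency ratio: 18.5
Old-age dependency ratio: 12.0
Total dependency ratio: 30.5

0–14: 962 + 636 = 1598
15–64: 844 + 1359 + 1877 + 1712 + 2042 + 798 = 8632
65+: 388 + 645 = 1033
Youth dependency ratio = 1598 / 8632 × 100 = 18.5
Old-age dependency ratio = 1033 / 8632 × 100 = 12.0
Total dependency ratio = (1598 + 1033) / 8632 × 100 = 2631 / 8632 × 100 = 30.5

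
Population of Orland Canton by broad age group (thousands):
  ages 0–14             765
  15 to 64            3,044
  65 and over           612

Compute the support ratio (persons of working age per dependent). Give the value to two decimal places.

Support ratio: 2.21

Support ratio = 3,044 / (765 + 612) = 3,044 / 1,377 = 2.21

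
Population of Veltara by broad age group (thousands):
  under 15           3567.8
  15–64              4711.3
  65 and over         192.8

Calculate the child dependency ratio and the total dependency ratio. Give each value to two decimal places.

Youth dependency ratio = 3567.8 / 4711.3 × 100 = 75.73
Total dependency ratio = (3567.8 + 192.8) / 4711.3 × 100 = 3760.6 / 4711.3 × 100 = 79.82

Youth dependency ratio: 75.73
Total dependency ratio: 79.82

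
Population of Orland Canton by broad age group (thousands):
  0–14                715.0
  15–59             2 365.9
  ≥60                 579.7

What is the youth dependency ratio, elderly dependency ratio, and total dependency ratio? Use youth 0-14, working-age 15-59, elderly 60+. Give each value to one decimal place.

Youth dependency ratio = 715.0 / 2 365.9 × 100 = 30.2
Old-age dependency ratio = 579.7 / 2 365.9 × 100 = 24.5
Total dependency ratio = (715.0 + 579.7) / 2 365.9 × 100 = 1 294.7 / 2 365.9 × 100 = 54.7

Youth dependency ratio: 30.2
Old-age dependency ratio: 24.5
Total dependency ratio: 54.7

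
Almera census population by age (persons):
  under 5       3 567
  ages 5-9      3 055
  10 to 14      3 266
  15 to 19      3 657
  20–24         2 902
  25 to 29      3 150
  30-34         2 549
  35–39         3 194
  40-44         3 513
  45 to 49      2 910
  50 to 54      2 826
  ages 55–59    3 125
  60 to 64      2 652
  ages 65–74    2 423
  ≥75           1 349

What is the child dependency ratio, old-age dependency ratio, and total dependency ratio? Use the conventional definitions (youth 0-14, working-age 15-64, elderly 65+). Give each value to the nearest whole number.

Youth dependency ratio: 32
Old-age dependency ratio: 12
Total dependency ratio: 45

0–14: 3 567 + 3 055 + 3 266 = 9 888
15–64: 3 657 + 2 902 + 3 150 + 2 549 + 3 194 + 3 513 + 2 910 + 2 826 + 3 125 + 2 652 = 30 478
65+: 2 423 + 1 349 = 3 772
Youth dependency ratio = 9 888 / 30 478 × 100 = 32
Old-age dependency ratio = 3 772 / 30 478 × 100 = 12
Total dependency ratio = (9 888 + 3 772) / 30 478 × 100 = 13 660 / 30 478 × 100 = 45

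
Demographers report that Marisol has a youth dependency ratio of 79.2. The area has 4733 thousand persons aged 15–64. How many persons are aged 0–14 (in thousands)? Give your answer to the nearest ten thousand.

Youth dependency ratio = youth / working-age × 100
79.2 = Y / 4733 × 100
⇒ 3750

Aged 0–14: 3750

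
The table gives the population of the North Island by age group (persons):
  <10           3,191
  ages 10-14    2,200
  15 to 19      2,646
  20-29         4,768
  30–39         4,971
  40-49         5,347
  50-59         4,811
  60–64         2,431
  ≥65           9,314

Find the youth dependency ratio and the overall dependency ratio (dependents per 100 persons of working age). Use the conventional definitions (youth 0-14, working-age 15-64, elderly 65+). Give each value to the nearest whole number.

0–14: 3,191 + 2,200 = 5,391
15–64: 2,646 + 4,768 + 4,971 + 5,347 + 4,811 + 2,431 = 24,974
65+: 9,314
Youth dependency ratio = 5,391 / 24,974 × 100 = 22
Total dependency ratio = (5,391 + 9,314) / 24,974 × 100 = 14,705 / 24,974 × 100 = 59

Youth dependency ratio: 22
Total dependency ratio: 59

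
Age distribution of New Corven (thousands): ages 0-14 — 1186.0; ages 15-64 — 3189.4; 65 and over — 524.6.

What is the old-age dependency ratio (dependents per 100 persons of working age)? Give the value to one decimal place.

Old-age dependency ratio: 16.4

Old-age dependency ratio = 524.6 / 3189.4 × 100 = 16.4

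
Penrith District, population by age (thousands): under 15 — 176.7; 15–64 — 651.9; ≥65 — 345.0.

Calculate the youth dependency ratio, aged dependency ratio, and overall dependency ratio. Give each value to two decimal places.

Youth dependency ratio = 176.7 / 651.9 × 100 = 27.11
Old-age dependency ratio = 345.0 / 651.9 × 100 = 52.92
Total dependency ratio = (176.7 + 345.0) / 651.9 × 100 = 521.7 / 651.9 × 100 = 80.03

Youth dependency ratio: 27.11
Old-age dependency ratio: 52.92
Total dependency ratio: 80.03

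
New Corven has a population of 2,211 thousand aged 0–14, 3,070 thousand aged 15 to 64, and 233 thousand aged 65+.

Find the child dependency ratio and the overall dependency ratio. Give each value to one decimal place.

Youth dependency ratio = 2,211 / 3,070 × 100 = 72.0
Total dependency ratio = (2,211 + 233) / 3,070 × 100 = 2,444 / 3,070 × 100 = 79.6

Youth dependency ratio: 72.0
Total dependency ratio: 79.6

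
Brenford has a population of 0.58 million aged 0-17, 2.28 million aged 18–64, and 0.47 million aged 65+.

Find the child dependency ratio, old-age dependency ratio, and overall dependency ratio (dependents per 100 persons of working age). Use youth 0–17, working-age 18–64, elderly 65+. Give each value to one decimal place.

Youth dependency ratio = 0.58 / 2.28 × 100 = 25.4
Old-age dependency ratio = 0.47 / 2.28 × 100 = 20.6
Total dependency ratio = (0.58 + 0.47) / 2.28 × 100 = 1.05 / 2.28 × 100 = 46.1

Youth dependency ratio: 25.4
Old-age dependency ratio: 20.6
Total dependency ratio: 46.1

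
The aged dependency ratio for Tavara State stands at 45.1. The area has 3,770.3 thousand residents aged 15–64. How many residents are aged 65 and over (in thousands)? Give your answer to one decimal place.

Old-age dependency ratio = elderly / working-age × 100
45.1 = E / 3,770.3 × 100
⇒ 1,700.4

Aged 65 and over: 1,700.4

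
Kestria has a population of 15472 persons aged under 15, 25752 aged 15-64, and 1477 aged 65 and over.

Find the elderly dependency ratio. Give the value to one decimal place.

Old-age dependency ratio = 1477 / 25752 × 100 = 5.7

Old-age dependency ratio: 5.7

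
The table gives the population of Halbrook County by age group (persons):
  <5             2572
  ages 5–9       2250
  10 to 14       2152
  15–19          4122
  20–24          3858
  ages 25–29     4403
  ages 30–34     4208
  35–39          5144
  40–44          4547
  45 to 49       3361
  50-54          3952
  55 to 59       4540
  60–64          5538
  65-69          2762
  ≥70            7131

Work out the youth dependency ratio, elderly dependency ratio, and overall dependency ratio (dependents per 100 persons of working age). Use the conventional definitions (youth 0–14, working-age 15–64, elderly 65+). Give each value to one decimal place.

0–14: 2572 + 2250 + 2152 = 6974
15–64: 4122 + 3858 + 4403 + 4208 + 5144 + 4547 + 3361 + 3952 + 4540 + 5538 = 43673
65+: 2762 + 7131 = 9893
Youth dependency ratio = 6974 / 43673 × 100 = 16.0
Old-age dependency ratio = 9893 / 43673 × 100 = 22.7
Total dependency ratio = (6974 + 9893) / 43673 × 100 = 16867 / 43673 × 100 = 38.6

Youth dependency ratio: 16.0
Old-age dependency ratio: 22.7
Total dependency ratio: 38.6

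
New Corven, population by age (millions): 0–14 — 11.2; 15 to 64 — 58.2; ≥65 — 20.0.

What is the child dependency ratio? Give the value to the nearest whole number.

Youth dependency ratio: 19

Youth dependency ratio = 11.2 / 58.2 × 100 = 19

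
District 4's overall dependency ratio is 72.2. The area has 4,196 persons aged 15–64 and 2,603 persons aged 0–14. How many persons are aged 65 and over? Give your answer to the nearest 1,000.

Aged 65 and over: 0

Total dependency ratio = (youth + elderly) / working-age × 100
72.2 = (2,603 + E) / 4,196 × 100
⇒ 0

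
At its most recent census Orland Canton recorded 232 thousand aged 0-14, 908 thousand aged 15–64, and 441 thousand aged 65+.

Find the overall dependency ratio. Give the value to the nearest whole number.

Total dependency ratio = (232 + 441) / 908 × 100 = 673 / 908 × 100 = 74

Total dependency ratio: 74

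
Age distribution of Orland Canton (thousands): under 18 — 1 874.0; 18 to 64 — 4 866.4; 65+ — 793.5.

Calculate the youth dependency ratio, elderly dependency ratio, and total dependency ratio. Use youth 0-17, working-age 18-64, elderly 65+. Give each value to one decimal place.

Youth dependency ratio: 38.5
Old-age dependency ratio: 16.3
Total dependency ratio: 54.8

Youth dependency ratio = 1 874.0 / 4 866.4 × 100 = 38.5
Old-age dependency ratio = 793.5 / 4 866.4 × 100 = 16.3
Total dependency ratio = (1 874.0 + 793.5) / 4 866.4 × 100 = 2 667.5 / 4 866.4 × 100 = 54.8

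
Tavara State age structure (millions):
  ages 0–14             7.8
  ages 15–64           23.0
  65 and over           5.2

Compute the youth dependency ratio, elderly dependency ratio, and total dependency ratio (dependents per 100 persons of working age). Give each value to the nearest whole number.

Youth dependency ratio = 7.8 / 23.0 × 100 = 34
Old-age dependency ratio = 5.2 / 23.0 × 100 = 23
Total dependency ratio = (7.8 + 5.2) / 23.0 × 100 = 13.0 / 23.0 × 100 = 57

Youth dependency ratio: 34
Old-age dependency ratio: 23
Total dependency ratio: 57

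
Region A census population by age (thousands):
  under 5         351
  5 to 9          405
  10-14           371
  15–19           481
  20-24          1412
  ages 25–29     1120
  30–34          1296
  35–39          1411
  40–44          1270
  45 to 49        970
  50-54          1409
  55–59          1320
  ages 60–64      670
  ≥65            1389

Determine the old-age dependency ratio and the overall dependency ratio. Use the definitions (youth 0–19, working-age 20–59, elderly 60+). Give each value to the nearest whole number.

Old-age dependency ratio: 20
Total dependency ratio: 36

0–19: 351 + 405 + 371 + 481 = 1608
20–59: 1412 + 1120 + 1296 + 1411 + 1270 + 970 + 1409 + 1320 = 10208
60+: 670 + 1389 = 2059
Old-age dependency ratio = 2059 / 10208 × 100 = 20
Total dependency ratio = (1608 + 2059) / 10208 × 100 = 3667 / 10208 × 100 = 36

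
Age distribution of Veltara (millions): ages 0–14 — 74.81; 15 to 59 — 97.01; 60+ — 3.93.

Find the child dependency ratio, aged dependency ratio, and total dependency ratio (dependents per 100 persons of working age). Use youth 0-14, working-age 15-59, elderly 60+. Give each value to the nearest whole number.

Youth dependency ratio = 74.81 / 97.01 × 100 = 77
Old-age dependency ratio = 3.93 / 97.01 × 100 = 4
Total dependency ratio = (74.81 + 3.93) / 97.01 × 100 = 78.74 / 97.01 × 100 = 81

Youth dependency ratio: 77
Old-age dependency ratio: 4
Total dependency ratio: 81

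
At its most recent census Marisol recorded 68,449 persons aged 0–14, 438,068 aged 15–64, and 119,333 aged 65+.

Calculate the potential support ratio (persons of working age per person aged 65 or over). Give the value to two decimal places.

Potential support ratio = 438,068 / 119,333 = 3.67

Potential support ratio: 3.67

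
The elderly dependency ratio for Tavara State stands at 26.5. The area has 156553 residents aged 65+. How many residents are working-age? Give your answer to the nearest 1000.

Old-age dependency ratio = elderly / working-age × 100
26.5 = 156553 / W × 100
⇒ 591000

Working-age: 591000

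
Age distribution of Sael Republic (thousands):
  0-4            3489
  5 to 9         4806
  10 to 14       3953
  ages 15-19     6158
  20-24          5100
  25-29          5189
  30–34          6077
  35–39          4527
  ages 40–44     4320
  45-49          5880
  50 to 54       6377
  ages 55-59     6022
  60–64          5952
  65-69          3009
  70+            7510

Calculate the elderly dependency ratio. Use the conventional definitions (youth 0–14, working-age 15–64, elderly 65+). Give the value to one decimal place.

Old-age dependency ratio: 18.9

0–14: 3489 + 4806 + 3953 = 12248
15–64: 6158 + 5100 + 5189 + 6077 + 4527 + 4320 + 5880 + 6377 + 6022 + 5952 = 55602
65+: 3009 + 7510 = 10519
Old-age dependency ratio = 10519 / 55602 × 100 = 18.9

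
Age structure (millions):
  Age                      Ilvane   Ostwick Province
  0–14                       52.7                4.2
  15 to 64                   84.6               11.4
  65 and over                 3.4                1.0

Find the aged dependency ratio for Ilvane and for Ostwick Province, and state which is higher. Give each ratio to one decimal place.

Ilvane: 4.0
Ostwick Province: 8.8
Higher: Ostwick Province

Ilvane: 3.4 / 84.6 × 100 = 4.0
Ostwick Province: 1.0 / 11.4 × 100 = 8.8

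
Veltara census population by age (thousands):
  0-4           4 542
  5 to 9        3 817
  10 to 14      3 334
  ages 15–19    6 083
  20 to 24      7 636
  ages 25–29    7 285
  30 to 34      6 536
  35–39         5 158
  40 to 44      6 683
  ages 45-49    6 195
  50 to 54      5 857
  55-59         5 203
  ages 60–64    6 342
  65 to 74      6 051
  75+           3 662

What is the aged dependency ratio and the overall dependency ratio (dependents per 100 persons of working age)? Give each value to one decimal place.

Old-age dependency ratio: 15.4
Total dependency ratio: 34.0

0–14: 4 542 + 3 817 + 3 334 = 11 693
15–64: 6 083 + 7 636 + 7 285 + 6 536 + 5 158 + 6 683 + 6 195 + 5 857 + 5 203 + 6 342 = 62 978
65+: 6 051 + 3 662 = 9 713
Old-age dependency ratio = 9 713 / 62 978 × 100 = 15.4
Total dependency ratio = (11 693 + 9 713) / 62 978 × 100 = 21 406 / 62 978 × 100 = 34.0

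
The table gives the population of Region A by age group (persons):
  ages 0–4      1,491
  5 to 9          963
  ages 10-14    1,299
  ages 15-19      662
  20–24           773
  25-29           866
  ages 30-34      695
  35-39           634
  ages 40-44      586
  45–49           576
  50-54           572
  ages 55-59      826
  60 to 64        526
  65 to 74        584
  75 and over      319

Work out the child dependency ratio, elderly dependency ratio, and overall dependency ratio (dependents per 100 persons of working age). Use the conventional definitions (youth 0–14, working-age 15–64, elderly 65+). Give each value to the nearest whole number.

0–14: 1,491 + 963 + 1,299 = 3,753
15–64: 662 + 773 + 866 + 695 + 634 + 586 + 576 + 572 + 826 + 526 = 6,716
65+: 584 + 319 = 903
Youth dependency ratio = 3,753 / 6,716 × 100 = 56
Old-age dependency ratio = 903 / 6,716 × 100 = 13
Total dependency ratio = (3,753 + 903) / 6,716 × 100 = 4,656 / 6,716 × 100 = 69

Youth dependency ratio: 56
Old-age dependency ratio: 13
Total dependency ratio: 69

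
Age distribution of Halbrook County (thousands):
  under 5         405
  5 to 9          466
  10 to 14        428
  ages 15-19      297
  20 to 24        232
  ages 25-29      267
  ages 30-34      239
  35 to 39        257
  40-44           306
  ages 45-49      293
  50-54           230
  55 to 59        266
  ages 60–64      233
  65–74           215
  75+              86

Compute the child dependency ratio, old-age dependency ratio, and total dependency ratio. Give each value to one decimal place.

0–14: 405 + 466 + 428 = 1299
15–64: 297 + 232 + 267 + 239 + 257 + 306 + 293 + 230 + 266 + 233 = 2620
65+: 215 + 86 = 301
Youth dependency ratio = 1299 / 2620 × 100 = 49.6
Old-age dependency ratio = 301 / 2620 × 100 = 11.5
Total dependency ratio = (1299 + 301) / 2620 × 100 = 1600 / 2620 × 100 = 61.1

Youth dependency ratio: 49.6
Old-age dependency ratio: 11.5
Total dependency ratio: 61.1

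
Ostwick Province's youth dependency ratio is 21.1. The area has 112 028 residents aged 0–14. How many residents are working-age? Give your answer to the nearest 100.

Youth dependency ratio = youth / working-age × 100
21.1 = 112 028 / W × 100
⇒ 530 900

Working-age: 530 900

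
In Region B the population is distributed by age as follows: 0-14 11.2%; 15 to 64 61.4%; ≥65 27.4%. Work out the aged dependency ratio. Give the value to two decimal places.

Old-age dependency ratio = 27.4 / 61.4 × 100 = 44.63

Old-age dependency ratio: 44.63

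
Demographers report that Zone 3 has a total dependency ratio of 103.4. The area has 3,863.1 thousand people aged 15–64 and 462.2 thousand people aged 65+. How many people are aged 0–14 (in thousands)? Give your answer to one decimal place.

Total dependency ratio = (youth + elderly) / working-age × 100
103.4 = (Y + 462.2) / 3,863.1 × 100
⇒ 3,532.2

Aged 0–14: 3,532.2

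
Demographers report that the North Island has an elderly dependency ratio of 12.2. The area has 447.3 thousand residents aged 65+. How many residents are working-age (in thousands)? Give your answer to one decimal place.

Working-age: 3,666.4

Old-age dependency ratio = elderly / working-age × 100
12.2 = 447.3 / W × 100
⇒ 3,666.4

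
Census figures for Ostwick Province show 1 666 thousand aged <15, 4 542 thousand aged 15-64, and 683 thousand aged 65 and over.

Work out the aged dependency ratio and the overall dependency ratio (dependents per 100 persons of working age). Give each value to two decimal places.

Old-age dependency ratio: 15.04
Total dependency ratio: 51.72

Old-age dependency ratio = 683 / 4 542 × 100 = 15.04
Total dependency ratio = (1 666 + 683) / 4 542 × 100 = 2 349 / 4 542 × 100 = 51.72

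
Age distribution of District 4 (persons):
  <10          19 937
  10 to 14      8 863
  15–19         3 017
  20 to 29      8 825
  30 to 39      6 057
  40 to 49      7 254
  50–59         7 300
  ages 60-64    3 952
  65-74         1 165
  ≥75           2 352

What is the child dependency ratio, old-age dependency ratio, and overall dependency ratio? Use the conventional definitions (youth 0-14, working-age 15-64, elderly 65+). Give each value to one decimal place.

0–14: 19 937 + 8 863 = 28 800
15–64: 3 017 + 8 825 + 6 057 + 7 254 + 7 300 + 3 952 = 36 405
65+: 1 165 + 2 352 = 3 517
Youth dependency ratio = 28 800 / 36 405 × 100 = 79.1
Old-age dependency ratio = 3 517 / 36 405 × 100 = 9.7
Total dependency ratio = (28 800 + 3 517) / 36 405 × 100 = 32 317 / 36 405 × 100 = 88.8

Youth dependency ratio: 79.1
Old-age dependency ratio: 9.7
Total dependency ratio: 88.8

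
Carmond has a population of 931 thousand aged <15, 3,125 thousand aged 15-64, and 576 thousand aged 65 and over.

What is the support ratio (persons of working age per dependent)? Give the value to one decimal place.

Support ratio = 3,125 / (931 + 576) = 3,125 / 1,507 = 2.1

Support ratio: 2.1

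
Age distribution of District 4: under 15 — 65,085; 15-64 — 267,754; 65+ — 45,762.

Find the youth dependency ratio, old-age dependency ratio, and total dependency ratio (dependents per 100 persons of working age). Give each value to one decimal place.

Youth dependency ratio = 65,085 / 267,754 × 100 = 24.3
Old-age dependency ratio = 45,762 / 267,754 × 100 = 17.1
Total dependency ratio = (65,085 + 45,762) / 267,754 × 100 = 110,847 / 267,754 × 100 = 41.4

Youth dependency ratio: 24.3
Old-age dependency ratio: 17.1
Total dependency ratio: 41.4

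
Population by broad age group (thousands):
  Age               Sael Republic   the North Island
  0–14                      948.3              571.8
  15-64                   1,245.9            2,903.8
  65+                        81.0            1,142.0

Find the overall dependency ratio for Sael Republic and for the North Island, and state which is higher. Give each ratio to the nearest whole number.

Sael Republic: (948.3 + 81.0) / 1,245.9 × 100 = 1,029.3 / 1,245.9 × 100 = 83
the North Island: (571.8 + 1,142.0) / 2,903.8 × 100 = 1,713.8 / 2,903.8 × 100 = 59

Sael Republic: 83
the North Island: 59
Higher: Sael Republic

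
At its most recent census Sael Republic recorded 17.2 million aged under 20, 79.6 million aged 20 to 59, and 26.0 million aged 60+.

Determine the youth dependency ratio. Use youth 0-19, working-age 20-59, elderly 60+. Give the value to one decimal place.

Youth dependency ratio = 17.2 / 79.6 × 100 = 21.6

Youth dependency ratio: 21.6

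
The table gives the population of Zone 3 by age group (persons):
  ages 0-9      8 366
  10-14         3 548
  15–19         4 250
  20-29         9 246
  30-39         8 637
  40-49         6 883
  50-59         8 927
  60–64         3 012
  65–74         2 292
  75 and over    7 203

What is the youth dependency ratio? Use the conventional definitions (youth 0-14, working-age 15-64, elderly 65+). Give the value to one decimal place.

0–14: 8 366 + 3 548 = 11 914
15–64: 4 250 + 9 246 + 8 637 + 6 883 + 8 927 + 3 012 = 40 955
65+: 2 292 + 7 203 = 9 495
Youth dependency ratio = 11 914 / 40 955 × 100 = 29.1

Youth dependency ratio: 29.1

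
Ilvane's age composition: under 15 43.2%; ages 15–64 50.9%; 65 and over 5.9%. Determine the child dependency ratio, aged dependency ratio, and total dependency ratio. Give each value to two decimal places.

Youth dependency ratio = 43.2 / 50.9 × 100 = 84.87
Old-age dependency ratio = 5.9 / 50.9 × 100 = 11.59
Total dependency ratio = (43.2 + 5.9) / 50.9 × 100 = 49.1 / 50.9 × 100 = 96.46

Youth dependency ratio: 84.87
Old-age dependency ratio: 11.59
Total dependency ratio: 96.46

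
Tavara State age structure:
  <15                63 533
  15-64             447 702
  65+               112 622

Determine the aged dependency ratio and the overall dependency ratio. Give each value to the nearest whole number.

Old-age dependency ratio: 25
Total dependency ratio: 39

Old-age dependency ratio = 112 622 / 447 702 × 100 = 25
Total dependency ratio = (63 533 + 112 622) / 447 702 × 100 = 176 155 / 447 702 × 100 = 39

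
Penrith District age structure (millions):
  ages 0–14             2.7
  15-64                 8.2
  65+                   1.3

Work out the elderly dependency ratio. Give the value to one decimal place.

Old-age dependency ratio: 15.9

Old-age dependency ratio = 1.3 / 8.2 × 100 = 15.9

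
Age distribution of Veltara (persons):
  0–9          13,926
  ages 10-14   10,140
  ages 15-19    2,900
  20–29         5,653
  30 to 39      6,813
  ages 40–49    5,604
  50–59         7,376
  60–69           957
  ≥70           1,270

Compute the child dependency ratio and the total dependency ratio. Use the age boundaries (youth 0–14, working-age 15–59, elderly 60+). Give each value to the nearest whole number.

0–14: 13,926 + 10,140 = 24,066
15–59: 2,900 + 5,653 + 6,813 + 5,604 + 7,376 = 28,346
60+: 957 + 1,270 = 2,227
Youth dependency ratio = 24,066 / 28,346 × 100 = 85
Total dependency ratio = (24,066 + 2,227) / 28,346 × 100 = 26,293 / 28,346 × 100 = 93

Youth dependency ratio: 85
Total dependency ratio: 93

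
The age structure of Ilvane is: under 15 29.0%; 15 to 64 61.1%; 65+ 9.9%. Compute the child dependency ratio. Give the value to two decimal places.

Youth dependency ratio: 47.46

Youth dependency ratio = 29.0 / 61.1 × 100 = 47.46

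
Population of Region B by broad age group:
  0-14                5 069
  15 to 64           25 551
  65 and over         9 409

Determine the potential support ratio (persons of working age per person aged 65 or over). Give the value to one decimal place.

Potential support ratio = 25 551 / 9 409 = 2.7

Potential support ratio: 2.7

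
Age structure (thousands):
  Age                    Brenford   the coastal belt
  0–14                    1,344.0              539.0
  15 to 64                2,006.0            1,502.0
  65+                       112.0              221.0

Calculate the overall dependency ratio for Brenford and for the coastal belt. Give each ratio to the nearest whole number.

Brenford: (1,344.0 + 112.0) / 2,006.0 × 100 = 1,456.0 / 2,006.0 × 100 = 73
the coastal belt: (539.0 + 221.0) / 1,502.0 × 100 = 760.0 / 1,502.0 × 100 = 51

Brenford: 73
the coastal belt: 51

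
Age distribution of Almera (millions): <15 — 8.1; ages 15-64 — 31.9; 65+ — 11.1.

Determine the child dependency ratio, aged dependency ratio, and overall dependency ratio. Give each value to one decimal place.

Youth dependency ratio: 25.4
Old-age dependency ratio: 34.8
Total dependency ratio: 60.2

Youth dependency ratio = 8.1 / 31.9 × 100 = 25.4
Old-age dependency ratio = 11.1 / 31.9 × 100 = 34.8
Total dependency ratio = (8.1 + 11.1) / 31.9 × 100 = 19.2 / 31.9 × 100 = 60.2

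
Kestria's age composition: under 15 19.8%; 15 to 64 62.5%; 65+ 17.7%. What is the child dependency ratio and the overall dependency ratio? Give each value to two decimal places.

Youth dependency ratio: 31.68
Total dependency ratio: 60.00

Youth dependency ratio = 19.8 / 62.5 × 100 = 31.68
Total dependency ratio = (19.8 + 17.7) / 62.5 × 100 = 37.5 / 62.5 × 100 = 60.00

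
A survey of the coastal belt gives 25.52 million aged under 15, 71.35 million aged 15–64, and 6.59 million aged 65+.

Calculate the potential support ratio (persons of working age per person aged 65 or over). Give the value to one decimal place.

Potential support ratio = 71.35 / 6.59 = 10.8

Potential support ratio: 10.8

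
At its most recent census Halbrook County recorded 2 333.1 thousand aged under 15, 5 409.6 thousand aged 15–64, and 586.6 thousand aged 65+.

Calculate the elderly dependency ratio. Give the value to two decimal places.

Old-age dependency ratio = 586.6 / 5 409.6 × 100 = 10.84

Old-age dependency ratio: 10.84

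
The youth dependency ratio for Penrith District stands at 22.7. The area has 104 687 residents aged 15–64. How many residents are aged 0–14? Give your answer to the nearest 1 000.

Youth dependency ratio = youth / working-age × 100
22.7 = Y / 104 687 × 100
⇒ 24 000

Aged 0–14: 24 000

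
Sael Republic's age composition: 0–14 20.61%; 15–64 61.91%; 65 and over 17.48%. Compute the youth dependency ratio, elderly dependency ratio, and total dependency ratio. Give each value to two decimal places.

Youth dependency ratio: 33.29
Old-age dependency ratio: 28.23
Total dependency ratio: 61.52

Youth dependency ratio = 20.61 / 61.91 × 100 = 33.29
Old-age dependency ratio = 17.48 / 61.91 × 100 = 28.23
Total dependency ratio = (20.61 + 17.48) / 61.91 × 100 = 38.09 / 61.91 × 100 = 61.52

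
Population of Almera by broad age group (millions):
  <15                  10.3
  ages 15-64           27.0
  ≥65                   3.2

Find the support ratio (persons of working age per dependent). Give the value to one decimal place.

Support ratio: 2.0

Support ratio = 27.0 / (10.3 + 3.2) = 27.0 / 13.5 = 2.0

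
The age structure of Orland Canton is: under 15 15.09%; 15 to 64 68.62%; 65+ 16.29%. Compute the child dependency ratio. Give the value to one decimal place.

Youth dependency ratio: 22.0

Youth dependency ratio = 15.09 / 68.62 × 100 = 22.0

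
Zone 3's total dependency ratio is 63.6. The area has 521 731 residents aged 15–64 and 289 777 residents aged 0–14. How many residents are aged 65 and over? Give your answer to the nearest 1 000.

Aged 65 and over: 42 000

Total dependency ratio = (youth + elderly) / working-age × 100
63.6 = (289 777 + E) / 521 731 × 100
⇒ 42 000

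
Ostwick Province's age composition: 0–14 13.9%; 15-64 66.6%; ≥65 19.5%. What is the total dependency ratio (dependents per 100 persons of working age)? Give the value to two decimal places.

Total dependency ratio = (13.9 + 19.5) / 66.6 × 100 = 33.4 / 66.6 × 100 = 50.15

Total dependency ratio: 50.15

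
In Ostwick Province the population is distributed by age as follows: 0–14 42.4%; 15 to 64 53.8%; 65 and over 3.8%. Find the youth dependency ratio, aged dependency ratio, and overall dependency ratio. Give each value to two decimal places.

Youth dependency ratio = 42.4 / 53.8 × 100 = 78.81
Old-age dependency ratio = 3.8 / 53.8 × 100 = 7.06
Total dependency ratio = (42.4 + 3.8) / 53.8 × 100 = 46.2 / 53.8 × 100 = 85.87

Youth dependency ratio: 78.81
Old-age dependency ratio: 7.06
Total dependency ratio: 85.87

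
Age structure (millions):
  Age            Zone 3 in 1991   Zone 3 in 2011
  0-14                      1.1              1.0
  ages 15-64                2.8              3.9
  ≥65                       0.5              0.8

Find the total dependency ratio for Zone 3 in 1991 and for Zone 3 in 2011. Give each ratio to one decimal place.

Zone 3 in 1991: 57.1
Zone 3 in 2011: 46.2

Zone 3 in 1991: (1.1 + 0.5) / 2.8 × 100 = 1.6 / 2.8 × 100 = 57.1
Zone 3 in 2011: (1.0 + 0.8) / 3.9 × 100 = 1.8 / 3.9 × 100 = 46.2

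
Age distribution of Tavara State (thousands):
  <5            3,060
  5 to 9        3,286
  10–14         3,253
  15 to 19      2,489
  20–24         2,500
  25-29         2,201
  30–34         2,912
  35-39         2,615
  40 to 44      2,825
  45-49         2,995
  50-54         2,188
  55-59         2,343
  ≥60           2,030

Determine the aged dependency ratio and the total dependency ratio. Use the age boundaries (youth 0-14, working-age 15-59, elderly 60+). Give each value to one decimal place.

Old-age dependency ratio: 8.8
Total dependency ratio: 50.4

0–14: 3,060 + 3,286 + 3,253 = 9,599
15–59: 2,489 + 2,500 + 2,201 + 2,912 + 2,615 + 2,825 + 2,995 + 2,188 + 2,343 = 23,068
60+: 2,030
Old-age dependency ratio = 2,030 / 23,068 × 100 = 8.8
Total dependency ratio = (9,599 + 2,030) / 23,068 × 100 = 11,629 / 23,068 × 100 = 50.4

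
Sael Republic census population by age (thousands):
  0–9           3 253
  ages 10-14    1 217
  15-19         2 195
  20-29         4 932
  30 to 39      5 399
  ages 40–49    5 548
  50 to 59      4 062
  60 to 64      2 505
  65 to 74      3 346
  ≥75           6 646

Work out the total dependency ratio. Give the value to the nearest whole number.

0–14: 3 253 + 1 217 = 4 470
15–64: 2 195 + 4 932 + 5 399 + 5 548 + 4 062 + 2 505 = 24 641
65+: 3 346 + 6 646 = 9 992
Total dependency ratio = (4 470 + 9 992) / 24 641 × 100 = 14 462 / 24 641 × 100 = 59

Total dependency ratio: 59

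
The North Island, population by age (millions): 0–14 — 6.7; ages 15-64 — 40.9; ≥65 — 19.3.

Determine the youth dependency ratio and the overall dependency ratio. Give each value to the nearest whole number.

Youth dependency ratio = 6.7 / 40.9 × 100 = 16
Total dependency ratio = (6.7 + 19.3) / 40.9 × 100 = 26.0 / 40.9 × 100 = 64

Youth dependency ratio: 16
Total dependency ratio: 64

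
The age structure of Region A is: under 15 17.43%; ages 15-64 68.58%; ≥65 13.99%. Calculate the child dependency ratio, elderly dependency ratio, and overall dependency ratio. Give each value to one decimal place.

Youth dependency ratio: 25.4
Old-age dependency ratio: 20.4
Total dependency ratio: 45.8

Youth dependency ratio = 17.43 / 68.58 × 100 = 25.4
Old-age dependency ratio = 13.99 / 68.58 × 100 = 20.4
Total dependency ratio = (17.43 + 13.99) / 68.58 × 100 = 31.42 / 68.58 × 100 = 45.8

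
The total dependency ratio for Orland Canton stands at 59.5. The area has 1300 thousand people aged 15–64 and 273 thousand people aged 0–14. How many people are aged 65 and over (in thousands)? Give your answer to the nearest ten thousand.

Aged 65 and over: 500

Total dependency ratio = (youth + elderly) / working-age × 100
59.5 = (273 + E) / 1300 × 100
⇒ 500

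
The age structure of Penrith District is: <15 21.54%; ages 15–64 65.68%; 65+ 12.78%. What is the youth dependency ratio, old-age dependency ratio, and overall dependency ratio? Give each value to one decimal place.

Youth dependency ratio: 32.8
Old-age dependency ratio: 19.5
Total dependency ratio: 52.3

Youth dependency ratio = 21.54 / 65.68 × 100 = 32.8
Old-age dependency ratio = 12.78 / 65.68 × 100 = 19.5
Total dependency ratio = (21.54 + 12.78) / 65.68 × 100 = 34.32 / 65.68 × 100 = 52.3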